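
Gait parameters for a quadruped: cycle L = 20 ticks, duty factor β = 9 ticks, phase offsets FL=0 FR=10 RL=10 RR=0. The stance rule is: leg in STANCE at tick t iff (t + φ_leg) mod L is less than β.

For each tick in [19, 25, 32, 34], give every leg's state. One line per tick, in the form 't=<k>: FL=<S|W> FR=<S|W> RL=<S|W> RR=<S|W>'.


t=19: FL=W FR=W RL=W RR=W
t=25: FL=S FR=W RL=W RR=S
t=32: FL=W FR=S RL=S RR=W
t=34: FL=W FR=S RL=S RR=W

t=19: phase=(19,9,9,19) vs β=9 → FL=W FR=W RL=W RR=W
t=25: phase=(5,15,15,5) vs β=9 → FL=S FR=W RL=W RR=S
t=32: phase=(12,2,2,12) vs β=9 → FL=W FR=S RL=S RR=W
t=34: phase=(14,4,4,14) vs β=9 → FL=W FR=S RL=S RR=W


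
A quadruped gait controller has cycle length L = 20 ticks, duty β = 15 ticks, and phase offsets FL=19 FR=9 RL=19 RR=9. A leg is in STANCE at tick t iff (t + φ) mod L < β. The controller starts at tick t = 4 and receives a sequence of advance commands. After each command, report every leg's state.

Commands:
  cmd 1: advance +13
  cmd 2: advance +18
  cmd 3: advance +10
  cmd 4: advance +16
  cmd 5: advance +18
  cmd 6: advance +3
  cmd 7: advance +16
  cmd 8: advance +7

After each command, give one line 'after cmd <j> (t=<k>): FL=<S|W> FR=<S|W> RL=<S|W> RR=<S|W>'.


after cmd 1 (t=17): FL=W FR=S RL=W RR=S
after cmd 2 (t=35): FL=S FR=S RL=S RR=S
after cmd 3 (t=45): FL=S FR=S RL=S RR=S
after cmd 4 (t=61): FL=S FR=S RL=S RR=S
after cmd 5 (t=79): FL=W FR=S RL=W RR=S
after cmd 6 (t=82): FL=S FR=S RL=S RR=S
after cmd 7 (t=98): FL=W FR=S RL=W RR=S
after cmd 8 (t=105): FL=S FR=S RL=S RR=S

start t=4: FL=S FR=S RL=S RR=S
cmd 1: advance +13 → t=17, phase=(16,6,16,6) → FL=W FR=S RL=W RR=S
cmd 2: advance +18 → t=35, phase=(14,4,14,4) → FL=S FR=S RL=S RR=S
cmd 3: advance +10 → t=45, phase=(4,14,4,14) → FL=S FR=S RL=S RR=S
cmd 4: advance +16 → t=61, phase=(0,10,0,10) → FL=S FR=S RL=S RR=S
cmd 5: advance +18 → t=79, phase=(18,8,18,8) → FL=W FR=S RL=W RR=S
cmd 6: advance +3 → t=82, phase=(1,11,1,11) → FL=S FR=S RL=S RR=S
cmd 7: advance +16 → t=98, phase=(17,7,17,7) → FL=W FR=S RL=W RR=S
cmd 8: advance +7 → t=105, phase=(4,14,4,14) → FL=S FR=S RL=S RR=S


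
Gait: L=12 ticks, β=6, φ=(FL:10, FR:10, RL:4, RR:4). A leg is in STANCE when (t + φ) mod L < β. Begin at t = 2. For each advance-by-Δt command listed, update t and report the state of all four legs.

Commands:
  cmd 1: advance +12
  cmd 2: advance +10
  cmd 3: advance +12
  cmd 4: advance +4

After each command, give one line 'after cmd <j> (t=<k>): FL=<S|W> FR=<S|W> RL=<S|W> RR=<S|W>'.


after cmd 1 (t=14): FL=S FR=S RL=W RR=W
after cmd 2 (t=24): FL=W FR=W RL=S RR=S
after cmd 3 (t=36): FL=W FR=W RL=S RR=S
after cmd 4 (t=40): FL=S FR=S RL=W RR=W

start t=2: FL=S FR=S RL=W RR=W
cmd 1: advance +12 → t=14, phase=(0,0,6,6) → FL=S FR=S RL=W RR=W
cmd 2: advance +10 → t=24, phase=(10,10,4,4) → FL=W FR=W RL=S RR=S
cmd 3: advance +12 → t=36, phase=(10,10,4,4) → FL=W FR=W RL=S RR=S
cmd 4: advance +4 → t=40, phase=(2,2,8,8) → FL=S FR=S RL=W RR=W


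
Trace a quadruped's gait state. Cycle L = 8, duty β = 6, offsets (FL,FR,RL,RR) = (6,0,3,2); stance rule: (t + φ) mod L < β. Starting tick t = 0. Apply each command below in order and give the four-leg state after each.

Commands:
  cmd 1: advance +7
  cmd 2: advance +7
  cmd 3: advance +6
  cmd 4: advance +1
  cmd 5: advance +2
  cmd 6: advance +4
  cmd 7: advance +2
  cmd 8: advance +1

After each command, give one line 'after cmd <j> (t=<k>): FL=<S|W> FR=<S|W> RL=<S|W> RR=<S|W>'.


after cmd 1 (t=7): FL=S FR=W RL=S RR=S
after cmd 2 (t=14): FL=S FR=W RL=S RR=S
after cmd 3 (t=20): FL=S FR=S RL=W RR=W
after cmd 4 (t=21): FL=S FR=S RL=S RR=W
after cmd 5 (t=23): FL=S FR=W RL=S RR=S
after cmd 6 (t=27): FL=S FR=S RL=W RR=S
after cmd 7 (t=29): FL=S FR=S RL=S RR=W
after cmd 8 (t=30): FL=S FR=W RL=S RR=S

start t=0: FL=W FR=S RL=S RR=S
cmd 1: advance +7 → t=7, phase=(5,7,2,1) → FL=S FR=W RL=S RR=S
cmd 2: advance +7 → t=14, phase=(4,6,1,0) → FL=S FR=W RL=S RR=S
cmd 3: advance +6 → t=20, phase=(2,4,7,6) → FL=S FR=S RL=W RR=W
cmd 4: advance +1 → t=21, phase=(3,5,0,7) → FL=S FR=S RL=S RR=W
cmd 5: advance +2 → t=23, phase=(5,7,2,1) → FL=S FR=W RL=S RR=S
cmd 6: advance +4 → t=27, phase=(1,3,6,5) → FL=S FR=S RL=W RR=S
cmd 7: advance +2 → t=29, phase=(3,5,0,7) → FL=S FR=S RL=S RR=W
cmd 8: advance +1 → t=30, phase=(4,6,1,0) → FL=S FR=W RL=S RR=S


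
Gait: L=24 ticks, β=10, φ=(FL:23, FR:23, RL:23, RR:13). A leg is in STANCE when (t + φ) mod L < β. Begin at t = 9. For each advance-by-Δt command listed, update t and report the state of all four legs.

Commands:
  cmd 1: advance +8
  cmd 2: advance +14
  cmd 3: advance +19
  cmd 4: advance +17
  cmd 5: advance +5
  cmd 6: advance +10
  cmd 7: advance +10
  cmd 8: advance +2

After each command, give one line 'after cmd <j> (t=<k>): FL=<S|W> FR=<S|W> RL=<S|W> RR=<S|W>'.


after cmd 1 (t=17): FL=W FR=W RL=W RR=S
after cmd 2 (t=31): FL=S FR=S RL=S RR=W
after cmd 3 (t=50): FL=S FR=S RL=S RR=W
after cmd 4 (t=67): FL=W FR=W RL=W RR=S
after cmd 5 (t=72): FL=W FR=W RL=W RR=W
after cmd 6 (t=82): FL=S FR=S RL=S RR=W
after cmd 7 (t=92): FL=W FR=W RL=W RR=S
after cmd 8 (t=94): FL=W FR=W RL=W RR=W

start t=9: FL=S FR=S RL=S RR=W
cmd 1: advance +8 → t=17, phase=(16,16,16,6) → FL=W FR=W RL=W RR=S
cmd 2: advance +14 → t=31, phase=(6,6,6,20) → FL=S FR=S RL=S RR=W
cmd 3: advance +19 → t=50, phase=(1,1,1,15) → FL=S FR=S RL=S RR=W
cmd 4: advance +17 → t=67, phase=(18,18,18,8) → FL=W FR=W RL=W RR=S
cmd 5: advance +5 → t=72, phase=(23,23,23,13) → FL=W FR=W RL=W RR=W
cmd 6: advance +10 → t=82, phase=(9,9,9,23) → FL=S FR=S RL=S RR=W
cmd 7: advance +10 → t=92, phase=(19,19,19,9) → FL=W FR=W RL=W RR=S
cmd 8: advance +2 → t=94, phase=(21,21,21,11) → FL=W FR=W RL=W RR=W


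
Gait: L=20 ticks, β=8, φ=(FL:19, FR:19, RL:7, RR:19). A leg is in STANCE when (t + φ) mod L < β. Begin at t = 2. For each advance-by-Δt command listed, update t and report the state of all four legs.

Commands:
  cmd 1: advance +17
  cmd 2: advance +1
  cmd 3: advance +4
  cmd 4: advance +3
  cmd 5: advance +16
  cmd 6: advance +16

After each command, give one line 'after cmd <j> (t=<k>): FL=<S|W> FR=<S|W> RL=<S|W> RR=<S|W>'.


after cmd 1 (t=19): FL=W FR=W RL=S RR=W
after cmd 2 (t=20): FL=W FR=W RL=S RR=W
after cmd 3 (t=24): FL=S FR=S RL=W RR=S
after cmd 4 (t=27): FL=S FR=S RL=W RR=S
after cmd 5 (t=43): FL=S FR=S RL=W RR=S
after cmd 6 (t=59): FL=W FR=W RL=S RR=W

start t=2: FL=S FR=S RL=W RR=S
cmd 1: advance +17 → t=19, phase=(18,18,6,18) → FL=W FR=W RL=S RR=W
cmd 2: advance +1 → t=20, phase=(19,19,7,19) → FL=W FR=W RL=S RR=W
cmd 3: advance +4 → t=24, phase=(3,3,11,3) → FL=S FR=S RL=W RR=S
cmd 4: advance +3 → t=27, phase=(6,6,14,6) → FL=S FR=S RL=W RR=S
cmd 5: advance +16 → t=43, phase=(2,2,10,2) → FL=S FR=S RL=W RR=S
cmd 6: advance +16 → t=59, phase=(18,18,6,18) → FL=W FR=W RL=S RR=W


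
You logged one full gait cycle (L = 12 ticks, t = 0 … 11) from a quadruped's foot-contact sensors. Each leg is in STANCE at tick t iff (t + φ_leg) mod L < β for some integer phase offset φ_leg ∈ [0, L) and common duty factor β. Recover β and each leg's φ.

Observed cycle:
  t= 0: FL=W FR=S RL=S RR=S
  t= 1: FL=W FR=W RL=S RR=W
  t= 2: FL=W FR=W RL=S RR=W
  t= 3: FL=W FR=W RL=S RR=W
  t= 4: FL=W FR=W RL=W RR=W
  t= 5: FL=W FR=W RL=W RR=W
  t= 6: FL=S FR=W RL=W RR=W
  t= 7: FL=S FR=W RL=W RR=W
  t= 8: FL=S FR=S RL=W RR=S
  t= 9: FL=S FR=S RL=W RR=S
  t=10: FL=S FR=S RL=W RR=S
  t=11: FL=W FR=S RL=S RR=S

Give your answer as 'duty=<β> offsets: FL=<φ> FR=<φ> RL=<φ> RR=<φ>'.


duty β = stance ticks per leg = 5
FL: stance ticks = 5; W→S at t=6 → φ=6
FR: stance ticks = 5; W→S at t=8 → φ=4
RL: stance ticks = 5; W→S at t=11 → φ=1
RR: stance ticks = 5; W→S at t=8 → φ=4

duty=5 offsets: FL=6 FR=4 RL=1 RR=4


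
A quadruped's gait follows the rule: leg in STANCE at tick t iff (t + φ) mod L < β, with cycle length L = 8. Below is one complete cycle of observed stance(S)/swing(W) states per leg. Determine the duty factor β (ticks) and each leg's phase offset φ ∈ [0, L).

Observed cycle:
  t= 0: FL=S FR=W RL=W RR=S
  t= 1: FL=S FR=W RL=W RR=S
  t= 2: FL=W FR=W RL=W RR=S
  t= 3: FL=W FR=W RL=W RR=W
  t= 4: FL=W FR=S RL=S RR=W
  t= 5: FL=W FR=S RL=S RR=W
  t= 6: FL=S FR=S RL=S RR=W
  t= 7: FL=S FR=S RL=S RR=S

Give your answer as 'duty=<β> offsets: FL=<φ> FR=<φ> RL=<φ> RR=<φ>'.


duty=4 offsets: FL=2 FR=4 RL=4 RR=1

duty β = stance ticks per leg = 4
FL: stance ticks = 4; W→S at t=6 → φ=2
FR: stance ticks = 4; W→S at t=4 → φ=4
RL: stance ticks = 4; W→S at t=4 → φ=4
RR: stance ticks = 4; W→S at t=7 → φ=1


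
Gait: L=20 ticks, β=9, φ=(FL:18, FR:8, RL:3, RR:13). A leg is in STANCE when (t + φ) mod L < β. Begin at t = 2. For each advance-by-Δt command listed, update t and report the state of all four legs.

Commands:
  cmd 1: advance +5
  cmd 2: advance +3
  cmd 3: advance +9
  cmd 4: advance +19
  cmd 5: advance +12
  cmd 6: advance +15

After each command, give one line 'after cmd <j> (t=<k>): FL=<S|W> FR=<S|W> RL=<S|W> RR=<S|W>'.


start t=2: FL=S FR=W RL=S RR=W
cmd 1: advance +5 → t=7, phase=(5,15,10,0) → FL=S FR=W RL=W RR=S
cmd 2: advance +3 → t=10, phase=(8,18,13,3) → FL=S FR=W RL=W RR=S
cmd 3: advance +9 → t=19, phase=(17,7,2,12) → FL=W FR=S RL=S RR=W
cmd 4: advance +19 → t=38, phase=(16,6,1,11) → FL=W FR=S RL=S RR=W
cmd 5: advance +12 → t=50, phase=(8,18,13,3) → FL=S FR=W RL=W RR=S
cmd 6: advance +15 → t=65, phase=(3,13,8,18) → FL=S FR=W RL=S RR=W

after cmd 1 (t=7): FL=S FR=W RL=W RR=S
after cmd 2 (t=10): FL=S FR=W RL=W RR=S
after cmd 3 (t=19): FL=W FR=S RL=S RR=W
after cmd 4 (t=38): FL=W FR=S RL=S RR=W
after cmd 5 (t=50): FL=S FR=W RL=W RR=S
after cmd 6 (t=65): FL=S FR=W RL=S RR=W


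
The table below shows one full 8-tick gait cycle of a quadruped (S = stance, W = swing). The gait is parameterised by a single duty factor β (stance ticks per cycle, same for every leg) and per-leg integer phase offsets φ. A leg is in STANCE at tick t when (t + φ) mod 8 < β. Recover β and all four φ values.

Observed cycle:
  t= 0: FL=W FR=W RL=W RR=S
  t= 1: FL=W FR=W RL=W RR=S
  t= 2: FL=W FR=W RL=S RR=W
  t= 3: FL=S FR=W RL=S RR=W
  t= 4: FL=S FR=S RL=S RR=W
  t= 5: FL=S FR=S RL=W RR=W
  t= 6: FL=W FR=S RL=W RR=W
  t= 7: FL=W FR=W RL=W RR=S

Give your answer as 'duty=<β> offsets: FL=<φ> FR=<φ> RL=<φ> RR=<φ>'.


duty β = stance ticks per leg = 3
FL: stance ticks = 3; W→S at t=3 → φ=5
FR: stance ticks = 3; W→S at t=4 → φ=4
RL: stance ticks = 3; W→S at t=2 → φ=6
RR: stance ticks = 3; W→S at t=7 → φ=1

duty=3 offsets: FL=5 FR=4 RL=6 RR=1


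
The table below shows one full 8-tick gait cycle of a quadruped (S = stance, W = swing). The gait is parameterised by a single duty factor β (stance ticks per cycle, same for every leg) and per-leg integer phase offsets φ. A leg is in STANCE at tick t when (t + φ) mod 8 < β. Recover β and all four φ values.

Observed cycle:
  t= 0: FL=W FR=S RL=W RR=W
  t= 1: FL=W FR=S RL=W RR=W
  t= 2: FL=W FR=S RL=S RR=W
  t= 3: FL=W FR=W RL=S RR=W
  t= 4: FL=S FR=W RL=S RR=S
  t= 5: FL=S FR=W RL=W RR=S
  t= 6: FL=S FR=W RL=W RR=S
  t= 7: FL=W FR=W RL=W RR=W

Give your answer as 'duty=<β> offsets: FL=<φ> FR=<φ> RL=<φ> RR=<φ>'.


duty=3 offsets: FL=4 FR=0 RL=6 RR=4

duty β = stance ticks per leg = 3
FL: stance ticks = 3; W→S at t=4 → φ=4
FR: stance ticks = 3; W→S at t=0 → φ=0
RL: stance ticks = 3; W→S at t=2 → φ=6
RR: stance ticks = 3; W→S at t=4 → φ=4


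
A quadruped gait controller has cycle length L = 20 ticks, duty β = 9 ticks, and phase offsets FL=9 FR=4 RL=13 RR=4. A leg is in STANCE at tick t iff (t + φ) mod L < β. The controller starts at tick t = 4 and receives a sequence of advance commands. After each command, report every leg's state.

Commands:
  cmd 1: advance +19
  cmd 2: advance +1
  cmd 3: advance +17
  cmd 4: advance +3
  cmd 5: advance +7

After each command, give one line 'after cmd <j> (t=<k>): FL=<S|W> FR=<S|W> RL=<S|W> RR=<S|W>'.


start t=4: FL=W FR=S RL=W RR=S
cmd 1: advance +19 → t=23, phase=(12,7,16,7) → FL=W FR=S RL=W RR=S
cmd 2: advance +1 → t=24, phase=(13,8,17,8) → FL=W FR=S RL=W RR=S
cmd 3: advance +17 → t=41, phase=(10,5,14,5) → FL=W FR=S RL=W RR=S
cmd 4: advance +3 → t=44, phase=(13,8,17,8) → FL=W FR=S RL=W RR=S
cmd 5: advance +7 → t=51, phase=(0,15,4,15) → FL=S FR=W RL=S RR=W

after cmd 1 (t=23): FL=W FR=S RL=W RR=S
after cmd 2 (t=24): FL=W FR=S RL=W RR=S
after cmd 3 (t=41): FL=W FR=S RL=W RR=S
after cmd 4 (t=44): FL=W FR=S RL=W RR=S
after cmd 5 (t=51): FL=S FR=W RL=S RR=W


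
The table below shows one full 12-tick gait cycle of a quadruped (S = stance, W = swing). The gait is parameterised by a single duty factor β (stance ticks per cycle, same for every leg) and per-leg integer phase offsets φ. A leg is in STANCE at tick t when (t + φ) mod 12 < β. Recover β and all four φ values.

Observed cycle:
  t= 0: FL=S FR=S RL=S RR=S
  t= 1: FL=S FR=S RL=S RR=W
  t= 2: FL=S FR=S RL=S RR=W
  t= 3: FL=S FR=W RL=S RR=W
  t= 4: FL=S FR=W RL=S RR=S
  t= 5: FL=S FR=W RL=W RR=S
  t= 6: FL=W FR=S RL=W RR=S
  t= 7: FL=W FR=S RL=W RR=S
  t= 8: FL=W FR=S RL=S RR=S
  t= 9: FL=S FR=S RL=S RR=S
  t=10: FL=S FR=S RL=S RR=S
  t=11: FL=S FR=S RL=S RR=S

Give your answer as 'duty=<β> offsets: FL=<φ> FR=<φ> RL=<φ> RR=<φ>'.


duty=9 offsets: FL=3 FR=6 RL=4 RR=8

duty β = stance ticks per leg = 9
FL: stance ticks = 9; W→S at t=9 → φ=3
FR: stance ticks = 9; W→S at t=6 → φ=6
RL: stance ticks = 9; W→S at t=8 → φ=4
RR: stance ticks = 9; W→S at t=4 → φ=8


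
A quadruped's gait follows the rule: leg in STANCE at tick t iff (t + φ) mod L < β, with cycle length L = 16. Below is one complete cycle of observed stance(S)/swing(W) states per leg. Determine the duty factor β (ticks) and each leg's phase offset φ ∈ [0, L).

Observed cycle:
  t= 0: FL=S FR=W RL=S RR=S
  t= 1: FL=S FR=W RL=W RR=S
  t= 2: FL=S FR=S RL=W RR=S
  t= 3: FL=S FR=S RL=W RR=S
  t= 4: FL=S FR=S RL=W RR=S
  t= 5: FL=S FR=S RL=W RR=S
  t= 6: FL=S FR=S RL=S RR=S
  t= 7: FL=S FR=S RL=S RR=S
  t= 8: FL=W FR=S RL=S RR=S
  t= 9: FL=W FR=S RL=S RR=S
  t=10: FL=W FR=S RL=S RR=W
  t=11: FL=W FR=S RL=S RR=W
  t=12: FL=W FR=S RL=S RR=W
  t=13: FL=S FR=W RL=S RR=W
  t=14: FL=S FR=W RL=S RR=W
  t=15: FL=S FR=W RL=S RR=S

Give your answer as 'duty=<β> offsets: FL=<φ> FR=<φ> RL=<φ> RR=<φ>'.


duty=11 offsets: FL=3 FR=14 RL=10 RR=1

duty β = stance ticks per leg = 11
FL: stance ticks = 11; W→S at t=13 → φ=3
FR: stance ticks = 11; W→S at t=2 → φ=14
RL: stance ticks = 11; W→S at t=6 → φ=10
RR: stance ticks = 11; W→S at t=15 → φ=1


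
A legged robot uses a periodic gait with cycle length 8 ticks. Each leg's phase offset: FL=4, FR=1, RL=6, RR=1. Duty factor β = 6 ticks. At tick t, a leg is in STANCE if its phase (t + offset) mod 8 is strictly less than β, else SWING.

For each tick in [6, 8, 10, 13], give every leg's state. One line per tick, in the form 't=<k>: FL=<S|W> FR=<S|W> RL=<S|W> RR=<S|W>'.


t=6: FL=S FR=W RL=S RR=W
t=8: FL=S FR=S RL=W RR=S
t=10: FL=W FR=S RL=S RR=S
t=13: FL=S FR=W RL=S RR=W

t=6: phase=(2,7,4,7) vs β=6 → FL=S FR=W RL=S RR=W
t=8: phase=(4,1,6,1) vs β=6 → FL=S FR=S RL=W RR=S
t=10: phase=(6,3,0,3) vs β=6 → FL=W FR=S RL=S RR=S
t=13: phase=(1,6,3,6) vs β=6 → FL=S FR=W RL=S RR=W


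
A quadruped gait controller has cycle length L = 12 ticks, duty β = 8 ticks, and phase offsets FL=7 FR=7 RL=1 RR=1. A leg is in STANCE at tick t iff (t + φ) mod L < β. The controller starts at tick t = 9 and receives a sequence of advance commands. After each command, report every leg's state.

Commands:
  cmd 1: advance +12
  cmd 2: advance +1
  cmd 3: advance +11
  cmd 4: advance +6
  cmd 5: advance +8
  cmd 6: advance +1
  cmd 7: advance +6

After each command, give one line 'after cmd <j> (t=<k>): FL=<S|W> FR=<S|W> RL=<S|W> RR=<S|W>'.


after cmd 1 (t=21): FL=S FR=S RL=W RR=W
after cmd 2 (t=22): FL=S FR=S RL=W RR=W
after cmd 3 (t=33): FL=S FR=S RL=W RR=W
after cmd 4 (t=39): FL=W FR=W RL=S RR=S
after cmd 5 (t=47): FL=S FR=S RL=S RR=S
after cmd 6 (t=48): FL=S FR=S RL=S RR=S
after cmd 7 (t=54): FL=S FR=S RL=S RR=S

start t=9: FL=S FR=S RL=W RR=W
cmd 1: advance +12 → t=21, phase=(4,4,10,10) → FL=S FR=S RL=W RR=W
cmd 2: advance +1 → t=22, phase=(5,5,11,11) → FL=S FR=S RL=W RR=W
cmd 3: advance +11 → t=33, phase=(4,4,10,10) → FL=S FR=S RL=W RR=W
cmd 4: advance +6 → t=39, phase=(10,10,4,4) → FL=W FR=W RL=S RR=S
cmd 5: advance +8 → t=47, phase=(6,6,0,0) → FL=S FR=S RL=S RR=S
cmd 6: advance +1 → t=48, phase=(7,7,1,1) → FL=S FR=S RL=S RR=S
cmd 7: advance +6 → t=54, phase=(1,1,7,7) → FL=S FR=S RL=S RR=S


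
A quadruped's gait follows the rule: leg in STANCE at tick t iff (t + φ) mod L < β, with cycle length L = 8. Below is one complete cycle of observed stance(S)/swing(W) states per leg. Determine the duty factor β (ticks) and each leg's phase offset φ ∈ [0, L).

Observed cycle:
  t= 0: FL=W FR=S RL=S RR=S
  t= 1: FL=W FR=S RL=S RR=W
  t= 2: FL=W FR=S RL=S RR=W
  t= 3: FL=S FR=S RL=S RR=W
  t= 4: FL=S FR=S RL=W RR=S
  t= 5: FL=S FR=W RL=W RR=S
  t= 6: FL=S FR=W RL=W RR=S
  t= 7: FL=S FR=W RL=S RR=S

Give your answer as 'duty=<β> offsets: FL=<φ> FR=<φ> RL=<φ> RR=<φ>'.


duty β = stance ticks per leg = 5
FL: stance ticks = 5; W→S at t=3 → φ=5
FR: stance ticks = 5; W→S at t=0 → φ=0
RL: stance ticks = 5; W→S at t=7 → φ=1
RR: stance ticks = 5; W→S at t=4 → φ=4

duty=5 offsets: FL=5 FR=0 RL=1 RR=4


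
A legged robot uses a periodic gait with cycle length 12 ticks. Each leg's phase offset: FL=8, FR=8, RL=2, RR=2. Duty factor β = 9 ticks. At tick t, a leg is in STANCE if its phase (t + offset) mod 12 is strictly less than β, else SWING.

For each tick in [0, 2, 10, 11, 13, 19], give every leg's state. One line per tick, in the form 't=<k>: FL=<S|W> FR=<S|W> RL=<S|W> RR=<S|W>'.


t=0: FL=S FR=S RL=S RR=S
t=2: FL=W FR=W RL=S RR=S
t=10: FL=S FR=S RL=S RR=S
t=11: FL=S FR=S RL=S RR=S
t=13: FL=W FR=W RL=S RR=S
t=19: FL=S FR=S RL=W RR=W

t=0: phase=(8,8,2,2) vs β=9 → FL=S FR=S RL=S RR=S
t=2: phase=(10,10,4,4) vs β=9 → FL=W FR=W RL=S RR=S
t=10: phase=(6,6,0,0) vs β=9 → FL=S FR=S RL=S RR=S
t=11: phase=(7,7,1,1) vs β=9 → FL=S FR=S RL=S RR=S
t=13: phase=(9,9,3,3) vs β=9 → FL=W FR=W RL=S RR=S
t=19: phase=(3,3,9,9) vs β=9 → FL=S FR=S RL=W RR=W


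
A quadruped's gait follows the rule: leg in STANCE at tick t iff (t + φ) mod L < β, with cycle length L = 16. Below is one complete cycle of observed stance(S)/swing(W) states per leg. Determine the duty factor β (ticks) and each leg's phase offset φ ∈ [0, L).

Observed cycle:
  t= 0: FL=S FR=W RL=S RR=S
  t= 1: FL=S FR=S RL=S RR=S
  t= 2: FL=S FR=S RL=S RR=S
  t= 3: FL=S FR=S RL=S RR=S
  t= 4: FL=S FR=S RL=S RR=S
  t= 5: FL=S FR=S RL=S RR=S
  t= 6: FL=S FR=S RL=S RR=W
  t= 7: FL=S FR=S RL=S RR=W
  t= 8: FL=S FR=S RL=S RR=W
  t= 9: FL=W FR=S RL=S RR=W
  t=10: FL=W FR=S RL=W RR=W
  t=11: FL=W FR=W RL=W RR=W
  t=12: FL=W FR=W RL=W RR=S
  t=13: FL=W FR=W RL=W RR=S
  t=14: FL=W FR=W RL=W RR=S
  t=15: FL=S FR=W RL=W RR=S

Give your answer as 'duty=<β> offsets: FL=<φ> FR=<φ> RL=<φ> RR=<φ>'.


duty β = stance ticks per leg = 10
FL: stance ticks = 10; W→S at t=15 → φ=1
FR: stance ticks = 10; W→S at t=1 → φ=15
RL: stance ticks = 10; W→S at t=0 → φ=0
RR: stance ticks = 10; W→S at t=12 → φ=4

duty=10 offsets: FL=1 FR=15 RL=0 RR=4


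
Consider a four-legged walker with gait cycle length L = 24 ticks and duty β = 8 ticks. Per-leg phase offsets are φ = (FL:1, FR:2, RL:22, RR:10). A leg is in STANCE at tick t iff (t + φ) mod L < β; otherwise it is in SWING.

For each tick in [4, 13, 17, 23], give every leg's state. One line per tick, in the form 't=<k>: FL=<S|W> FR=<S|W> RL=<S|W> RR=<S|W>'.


t=4: phase=(5,6,2,14) vs β=8 → FL=S FR=S RL=S RR=W
t=13: phase=(14,15,11,23) vs β=8 → FL=W FR=W RL=W RR=W
t=17: phase=(18,19,15,3) vs β=8 → FL=W FR=W RL=W RR=S
t=23: phase=(0,1,21,9) vs β=8 → FL=S FR=S RL=W RR=W

t=4: FL=S FR=S RL=S RR=W
t=13: FL=W FR=W RL=W RR=W
t=17: FL=W FR=W RL=W RR=S
t=23: FL=S FR=S RL=W RR=W


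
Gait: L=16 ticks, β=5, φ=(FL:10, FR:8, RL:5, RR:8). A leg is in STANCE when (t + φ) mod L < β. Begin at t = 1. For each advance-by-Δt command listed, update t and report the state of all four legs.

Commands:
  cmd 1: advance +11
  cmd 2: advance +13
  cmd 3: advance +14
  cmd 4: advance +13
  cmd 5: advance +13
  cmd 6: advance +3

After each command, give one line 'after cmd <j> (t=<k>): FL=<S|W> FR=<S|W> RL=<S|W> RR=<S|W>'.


after cmd 1 (t=12): FL=W FR=S RL=S RR=S
after cmd 2 (t=25): FL=S FR=S RL=W RR=S
after cmd 3 (t=39): FL=S FR=W RL=W RR=W
after cmd 4 (t=52): FL=W FR=W RL=W RR=W
after cmd 5 (t=65): FL=W FR=W RL=W RR=W
after cmd 6 (t=68): FL=W FR=W RL=W RR=W

start t=1: FL=W FR=W RL=W RR=W
cmd 1: advance +11 → t=12, phase=(6,4,1,4) → FL=W FR=S RL=S RR=S
cmd 2: advance +13 → t=25, phase=(3,1,14,1) → FL=S FR=S RL=W RR=S
cmd 3: advance +14 → t=39, phase=(1,15,12,15) → FL=S FR=W RL=W RR=W
cmd 4: advance +13 → t=52, phase=(14,12,9,12) → FL=W FR=W RL=W RR=W
cmd 5: advance +13 → t=65, phase=(11,9,6,9) → FL=W FR=W RL=W RR=W
cmd 6: advance +3 → t=68, phase=(14,12,9,12) → FL=W FR=W RL=W RR=W


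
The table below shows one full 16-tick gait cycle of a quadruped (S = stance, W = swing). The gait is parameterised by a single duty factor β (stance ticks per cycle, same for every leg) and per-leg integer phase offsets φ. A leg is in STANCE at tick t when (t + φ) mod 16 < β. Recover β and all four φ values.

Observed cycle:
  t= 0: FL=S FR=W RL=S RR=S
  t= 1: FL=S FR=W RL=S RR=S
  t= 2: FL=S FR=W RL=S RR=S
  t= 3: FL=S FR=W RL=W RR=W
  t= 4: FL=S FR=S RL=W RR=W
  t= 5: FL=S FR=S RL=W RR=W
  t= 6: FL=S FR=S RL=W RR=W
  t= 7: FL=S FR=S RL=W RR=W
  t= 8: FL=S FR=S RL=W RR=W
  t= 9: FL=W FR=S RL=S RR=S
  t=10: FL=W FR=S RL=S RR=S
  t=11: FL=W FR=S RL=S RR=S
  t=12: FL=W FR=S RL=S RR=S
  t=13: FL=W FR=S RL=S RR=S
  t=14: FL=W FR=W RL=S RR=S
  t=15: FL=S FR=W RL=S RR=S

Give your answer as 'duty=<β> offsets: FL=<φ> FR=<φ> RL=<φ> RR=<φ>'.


duty=10 offsets: FL=1 FR=12 RL=7 RR=7

duty β = stance ticks per leg = 10
FL: stance ticks = 10; W→S at t=15 → φ=1
FR: stance ticks = 10; W→S at t=4 → φ=12
RL: stance ticks = 10; W→S at t=9 → φ=7
RR: stance ticks = 10; W→S at t=9 → φ=7


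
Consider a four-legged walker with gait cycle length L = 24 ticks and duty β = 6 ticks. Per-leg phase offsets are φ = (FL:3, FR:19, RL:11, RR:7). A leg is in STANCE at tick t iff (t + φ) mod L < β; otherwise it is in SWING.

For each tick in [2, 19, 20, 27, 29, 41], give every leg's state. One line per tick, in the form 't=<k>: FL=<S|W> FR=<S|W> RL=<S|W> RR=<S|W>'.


t=2: phase=(5,21,13,9) vs β=6 → FL=S FR=W RL=W RR=W
t=19: phase=(22,14,6,2) vs β=6 → FL=W FR=W RL=W RR=S
t=20: phase=(23,15,7,3) vs β=6 → FL=W FR=W RL=W RR=S
t=27: phase=(6,22,14,10) vs β=6 → FL=W FR=W RL=W RR=W
t=29: phase=(8,0,16,12) vs β=6 → FL=W FR=S RL=W RR=W
t=41: phase=(20,12,4,0) vs β=6 → FL=W FR=W RL=S RR=S

t=2: FL=S FR=W RL=W RR=W
t=19: FL=W FR=W RL=W RR=S
t=20: FL=W FR=W RL=W RR=S
t=27: FL=W FR=W RL=W RR=W
t=29: FL=W FR=S RL=W RR=W
t=41: FL=W FR=W RL=S RR=S


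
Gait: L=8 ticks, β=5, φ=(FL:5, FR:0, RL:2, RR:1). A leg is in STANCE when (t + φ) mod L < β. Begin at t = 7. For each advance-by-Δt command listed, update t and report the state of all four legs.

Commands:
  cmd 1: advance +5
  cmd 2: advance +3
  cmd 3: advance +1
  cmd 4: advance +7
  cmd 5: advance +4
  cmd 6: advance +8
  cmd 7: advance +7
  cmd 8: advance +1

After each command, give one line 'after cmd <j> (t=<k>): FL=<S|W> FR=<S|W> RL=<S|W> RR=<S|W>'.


after cmd 1 (t=12): FL=S FR=S RL=W RR=W
after cmd 2 (t=15): FL=S FR=W RL=S RR=S
after cmd 3 (t=16): FL=W FR=S RL=S RR=S
after cmd 4 (t=23): FL=S FR=W RL=S RR=S
after cmd 5 (t=27): FL=S FR=S RL=W RR=S
after cmd 6 (t=35): FL=S FR=S RL=W RR=S
after cmd 7 (t=42): FL=W FR=S RL=S RR=S
after cmd 8 (t=43): FL=S FR=S RL=W RR=S

start t=7: FL=S FR=W RL=S RR=S
cmd 1: advance +5 → t=12, phase=(1,4,6,5) → FL=S FR=S RL=W RR=W
cmd 2: advance +3 → t=15, phase=(4,7,1,0) → FL=S FR=W RL=S RR=S
cmd 3: advance +1 → t=16, phase=(5,0,2,1) → FL=W FR=S RL=S RR=S
cmd 4: advance +7 → t=23, phase=(4,7,1,0) → FL=S FR=W RL=S RR=S
cmd 5: advance +4 → t=27, phase=(0,3,5,4) → FL=S FR=S RL=W RR=S
cmd 6: advance +8 → t=35, phase=(0,3,5,4) → FL=S FR=S RL=W RR=S
cmd 7: advance +7 → t=42, phase=(7,2,4,3) → FL=W FR=S RL=S RR=S
cmd 8: advance +1 → t=43, phase=(0,3,5,4) → FL=S FR=S RL=W RR=S


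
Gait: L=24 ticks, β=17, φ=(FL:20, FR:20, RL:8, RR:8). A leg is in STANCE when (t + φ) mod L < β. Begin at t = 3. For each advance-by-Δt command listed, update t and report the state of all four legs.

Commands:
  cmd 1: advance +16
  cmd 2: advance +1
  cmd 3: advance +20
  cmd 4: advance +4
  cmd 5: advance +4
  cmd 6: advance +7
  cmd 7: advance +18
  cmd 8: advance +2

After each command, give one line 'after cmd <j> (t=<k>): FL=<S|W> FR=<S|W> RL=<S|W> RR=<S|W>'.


after cmd 1 (t=19): FL=S FR=S RL=S RR=S
after cmd 2 (t=20): FL=S FR=S RL=S RR=S
after cmd 3 (t=40): FL=S FR=S RL=S RR=S
after cmd 4 (t=44): FL=S FR=S RL=S RR=S
after cmd 5 (t=48): FL=W FR=W RL=S RR=S
after cmd 6 (t=55): FL=S FR=S RL=S RR=S
after cmd 7 (t=73): FL=W FR=W RL=S RR=S
after cmd 8 (t=75): FL=W FR=W RL=S RR=S

start t=3: FL=W FR=W RL=S RR=S
cmd 1: advance +16 → t=19, phase=(15,15,3,3) → FL=S FR=S RL=S RR=S
cmd 2: advance +1 → t=20, phase=(16,16,4,4) → FL=S FR=S RL=S RR=S
cmd 3: advance +20 → t=40, phase=(12,12,0,0) → FL=S FR=S RL=S RR=S
cmd 4: advance +4 → t=44, phase=(16,16,4,4) → FL=S FR=S RL=S RR=S
cmd 5: advance +4 → t=48, phase=(20,20,8,8) → FL=W FR=W RL=S RR=S
cmd 6: advance +7 → t=55, phase=(3,3,15,15) → FL=S FR=S RL=S RR=S
cmd 7: advance +18 → t=73, phase=(21,21,9,9) → FL=W FR=W RL=S RR=S
cmd 8: advance +2 → t=75, phase=(23,23,11,11) → FL=W FR=W RL=S RR=S


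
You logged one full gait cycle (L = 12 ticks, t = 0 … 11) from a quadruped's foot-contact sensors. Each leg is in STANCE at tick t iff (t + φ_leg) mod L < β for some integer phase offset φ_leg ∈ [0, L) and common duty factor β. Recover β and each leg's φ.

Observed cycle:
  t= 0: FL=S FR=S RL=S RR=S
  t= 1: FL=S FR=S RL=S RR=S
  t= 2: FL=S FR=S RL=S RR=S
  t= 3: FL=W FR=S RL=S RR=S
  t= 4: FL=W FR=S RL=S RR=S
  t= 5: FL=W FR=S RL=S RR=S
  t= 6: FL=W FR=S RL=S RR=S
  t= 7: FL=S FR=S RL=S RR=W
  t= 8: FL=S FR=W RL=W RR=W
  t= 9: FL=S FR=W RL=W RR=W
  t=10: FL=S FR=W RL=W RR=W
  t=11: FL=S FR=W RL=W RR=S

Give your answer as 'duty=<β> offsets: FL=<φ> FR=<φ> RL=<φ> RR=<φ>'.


duty β = stance ticks per leg = 8
FL: stance ticks = 8; W→S at t=7 → φ=5
FR: stance ticks = 8; W→S at t=0 → φ=0
RL: stance ticks = 8; W→S at t=0 → φ=0
RR: stance ticks = 8; W→S at t=11 → φ=1

duty=8 offsets: FL=5 FR=0 RL=0 RR=1


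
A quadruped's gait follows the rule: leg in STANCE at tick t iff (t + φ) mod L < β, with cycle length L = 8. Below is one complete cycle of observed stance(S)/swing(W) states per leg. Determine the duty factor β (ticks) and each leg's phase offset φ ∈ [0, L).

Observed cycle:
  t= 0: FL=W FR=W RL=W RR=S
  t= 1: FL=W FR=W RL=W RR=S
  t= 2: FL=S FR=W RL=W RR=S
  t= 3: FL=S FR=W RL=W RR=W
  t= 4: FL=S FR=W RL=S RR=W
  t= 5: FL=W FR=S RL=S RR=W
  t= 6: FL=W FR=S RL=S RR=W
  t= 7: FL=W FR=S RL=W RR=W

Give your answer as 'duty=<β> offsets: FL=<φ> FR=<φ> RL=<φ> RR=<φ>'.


duty β = stance ticks per leg = 3
FL: stance ticks = 3; W→S at t=2 → φ=6
FR: stance ticks = 3; W→S at t=5 → φ=3
RL: stance ticks = 3; W→S at t=4 → φ=4
RR: stance ticks = 3; W→S at t=0 → φ=0

duty=3 offsets: FL=6 FR=3 RL=4 RR=0


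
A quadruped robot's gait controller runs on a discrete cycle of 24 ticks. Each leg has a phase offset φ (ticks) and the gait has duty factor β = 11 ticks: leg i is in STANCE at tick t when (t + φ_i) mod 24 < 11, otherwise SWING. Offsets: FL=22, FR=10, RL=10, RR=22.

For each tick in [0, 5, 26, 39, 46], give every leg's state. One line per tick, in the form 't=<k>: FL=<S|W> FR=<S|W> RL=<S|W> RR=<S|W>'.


t=0: FL=W FR=S RL=S RR=W
t=5: FL=S FR=W RL=W RR=S
t=26: FL=S FR=W RL=W RR=S
t=39: FL=W FR=S RL=S RR=W
t=46: FL=W FR=S RL=S RR=W

t=0: phase=(22,10,10,22) vs β=11 → FL=W FR=S RL=S RR=W
t=5: phase=(3,15,15,3) vs β=11 → FL=S FR=W RL=W RR=S
t=26: phase=(0,12,12,0) vs β=11 → FL=S FR=W RL=W RR=S
t=39: phase=(13,1,1,13) vs β=11 → FL=W FR=S RL=S RR=W
t=46: phase=(20,8,8,20) vs β=11 → FL=W FR=S RL=S RR=W


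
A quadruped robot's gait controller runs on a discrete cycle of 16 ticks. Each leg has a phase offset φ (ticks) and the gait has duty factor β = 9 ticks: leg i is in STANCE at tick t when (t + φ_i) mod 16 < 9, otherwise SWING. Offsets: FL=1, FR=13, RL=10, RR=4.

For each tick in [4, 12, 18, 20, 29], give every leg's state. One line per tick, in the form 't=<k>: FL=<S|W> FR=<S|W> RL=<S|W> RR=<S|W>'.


t=4: FL=S FR=S RL=W RR=S
t=12: FL=W FR=W RL=S RR=S
t=18: FL=S FR=W RL=W RR=S
t=20: FL=S FR=S RL=W RR=S
t=29: FL=W FR=W RL=S RR=S

t=4: phase=(5,1,14,8) vs β=9 → FL=S FR=S RL=W RR=S
t=12: phase=(13,9,6,0) vs β=9 → FL=W FR=W RL=S RR=S
t=18: phase=(3,15,12,6) vs β=9 → FL=S FR=W RL=W RR=S
t=20: phase=(5,1,14,8) vs β=9 → FL=S FR=S RL=W RR=S
t=29: phase=(14,10,7,1) vs β=9 → FL=W FR=W RL=S RR=S


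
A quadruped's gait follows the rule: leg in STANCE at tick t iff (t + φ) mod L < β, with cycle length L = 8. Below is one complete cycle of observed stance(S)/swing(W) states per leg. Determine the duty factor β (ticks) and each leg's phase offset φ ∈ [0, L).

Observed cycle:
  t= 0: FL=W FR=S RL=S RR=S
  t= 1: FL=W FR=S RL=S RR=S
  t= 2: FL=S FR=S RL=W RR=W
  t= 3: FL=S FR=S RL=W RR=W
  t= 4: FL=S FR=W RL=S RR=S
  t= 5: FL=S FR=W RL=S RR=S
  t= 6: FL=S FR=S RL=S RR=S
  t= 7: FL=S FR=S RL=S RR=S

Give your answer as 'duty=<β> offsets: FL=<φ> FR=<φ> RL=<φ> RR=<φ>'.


duty β = stance ticks per leg = 6
FL: stance ticks = 6; W→S at t=2 → φ=6
FR: stance ticks = 6; W→S at t=6 → φ=2
RL: stance ticks = 6; W→S at t=4 → φ=4
RR: stance ticks = 6; W→S at t=4 → φ=4

duty=6 offsets: FL=6 FR=2 RL=4 RR=4


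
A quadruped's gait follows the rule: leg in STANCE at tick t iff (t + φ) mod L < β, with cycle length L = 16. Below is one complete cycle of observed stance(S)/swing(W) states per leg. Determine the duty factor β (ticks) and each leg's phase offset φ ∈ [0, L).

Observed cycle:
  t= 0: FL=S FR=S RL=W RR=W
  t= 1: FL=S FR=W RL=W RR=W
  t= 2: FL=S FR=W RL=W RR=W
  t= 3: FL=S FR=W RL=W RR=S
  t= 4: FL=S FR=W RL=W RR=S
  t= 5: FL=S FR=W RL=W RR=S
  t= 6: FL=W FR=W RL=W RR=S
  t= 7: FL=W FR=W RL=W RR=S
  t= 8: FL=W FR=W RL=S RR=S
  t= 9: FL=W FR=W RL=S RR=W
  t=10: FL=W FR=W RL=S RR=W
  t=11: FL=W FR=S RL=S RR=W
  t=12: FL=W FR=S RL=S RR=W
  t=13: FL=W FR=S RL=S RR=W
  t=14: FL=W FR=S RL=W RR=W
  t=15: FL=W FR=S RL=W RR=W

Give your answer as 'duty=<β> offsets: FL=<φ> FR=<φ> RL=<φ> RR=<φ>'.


duty=6 offsets: FL=0 FR=5 RL=8 RR=13

duty β = stance ticks per leg = 6
FL: stance ticks = 6; W→S at t=0 → φ=0
FR: stance ticks = 6; W→S at t=11 → φ=5
RL: stance ticks = 6; W→S at t=8 → φ=8
RR: stance ticks = 6; W→S at t=3 → φ=13


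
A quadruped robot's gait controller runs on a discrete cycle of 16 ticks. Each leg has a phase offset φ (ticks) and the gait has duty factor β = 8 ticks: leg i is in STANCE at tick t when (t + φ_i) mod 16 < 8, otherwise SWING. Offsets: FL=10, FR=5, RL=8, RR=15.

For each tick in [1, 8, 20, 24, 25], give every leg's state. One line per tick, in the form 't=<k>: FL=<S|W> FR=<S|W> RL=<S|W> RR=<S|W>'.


t=1: FL=W FR=S RL=W RR=S
t=8: FL=S FR=W RL=S RR=S
t=20: FL=W FR=W RL=W RR=S
t=24: FL=S FR=W RL=S RR=S
t=25: FL=S FR=W RL=S RR=W

t=1: phase=(11,6,9,0) vs β=8 → FL=W FR=S RL=W RR=S
t=8: phase=(2,13,0,7) vs β=8 → FL=S FR=W RL=S RR=S
t=20: phase=(14,9,12,3) vs β=8 → FL=W FR=W RL=W RR=S
t=24: phase=(2,13,0,7) vs β=8 → FL=S FR=W RL=S RR=S
t=25: phase=(3,14,1,8) vs β=8 → FL=S FR=W RL=S RR=W


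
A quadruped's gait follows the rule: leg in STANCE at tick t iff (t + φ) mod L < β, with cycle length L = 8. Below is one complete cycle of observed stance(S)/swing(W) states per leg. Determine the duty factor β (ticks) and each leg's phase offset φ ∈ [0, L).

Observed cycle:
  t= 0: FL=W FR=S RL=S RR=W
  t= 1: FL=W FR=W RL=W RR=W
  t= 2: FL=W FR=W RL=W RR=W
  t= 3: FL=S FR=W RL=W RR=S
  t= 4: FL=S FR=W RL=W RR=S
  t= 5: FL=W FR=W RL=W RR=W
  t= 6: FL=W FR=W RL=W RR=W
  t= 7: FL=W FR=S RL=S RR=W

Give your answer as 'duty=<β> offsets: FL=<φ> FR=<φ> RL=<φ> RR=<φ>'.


duty=2 offsets: FL=5 FR=1 RL=1 RR=5

duty β = stance ticks per leg = 2
FL: stance ticks = 2; W→S at t=3 → φ=5
FR: stance ticks = 2; W→S at t=7 → φ=1
RL: stance ticks = 2; W→S at t=7 → φ=1
RR: stance ticks = 2; W→S at t=3 → φ=5


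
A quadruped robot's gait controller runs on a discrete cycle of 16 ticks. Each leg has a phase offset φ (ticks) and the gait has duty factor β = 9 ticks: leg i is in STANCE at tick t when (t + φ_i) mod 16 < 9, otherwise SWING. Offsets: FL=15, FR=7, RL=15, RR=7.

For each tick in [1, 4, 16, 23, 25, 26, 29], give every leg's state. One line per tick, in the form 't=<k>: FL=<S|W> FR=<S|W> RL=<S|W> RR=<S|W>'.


t=1: phase=(0,8,0,8) vs β=9 → FL=S FR=S RL=S RR=S
t=4: phase=(3,11,3,11) vs β=9 → FL=S FR=W RL=S RR=W
t=16: phase=(15,7,15,7) vs β=9 → FL=W FR=S RL=W RR=S
t=23: phase=(6,14,6,14) vs β=9 → FL=S FR=W RL=S RR=W
t=25: phase=(8,0,8,0) vs β=9 → FL=S FR=S RL=S RR=S
t=26: phase=(9,1,9,1) vs β=9 → FL=W FR=S RL=W RR=S
t=29: phase=(12,4,12,4) vs β=9 → FL=W FR=S RL=W RR=S

t=1: FL=S FR=S RL=S RR=S
t=4: FL=S FR=W RL=S RR=W
t=16: FL=W FR=S RL=W RR=S
t=23: FL=S FR=W RL=S RR=W
t=25: FL=S FR=S RL=S RR=S
t=26: FL=W FR=S RL=W RR=S
t=29: FL=W FR=S RL=W RR=S


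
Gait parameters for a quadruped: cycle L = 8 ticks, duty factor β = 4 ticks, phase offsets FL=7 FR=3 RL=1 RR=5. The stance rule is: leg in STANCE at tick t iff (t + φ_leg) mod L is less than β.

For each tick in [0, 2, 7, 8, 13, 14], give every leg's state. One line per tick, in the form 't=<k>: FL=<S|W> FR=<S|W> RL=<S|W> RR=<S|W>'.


t=0: FL=W FR=S RL=S RR=W
t=2: FL=S FR=W RL=S RR=W
t=7: FL=W FR=S RL=S RR=W
t=8: FL=W FR=S RL=S RR=W
t=13: FL=W FR=S RL=W RR=S
t=14: FL=W FR=S RL=W RR=S

t=0: phase=(7,3,1,5) vs β=4 → FL=W FR=S RL=S RR=W
t=2: phase=(1,5,3,7) vs β=4 → FL=S FR=W RL=S RR=W
t=7: phase=(6,2,0,4) vs β=4 → FL=W FR=S RL=S RR=W
t=8: phase=(7,3,1,5) vs β=4 → FL=W FR=S RL=S RR=W
t=13: phase=(4,0,6,2) vs β=4 → FL=W FR=S RL=W RR=S
t=14: phase=(5,1,7,3) vs β=4 → FL=W FR=S RL=W RR=S


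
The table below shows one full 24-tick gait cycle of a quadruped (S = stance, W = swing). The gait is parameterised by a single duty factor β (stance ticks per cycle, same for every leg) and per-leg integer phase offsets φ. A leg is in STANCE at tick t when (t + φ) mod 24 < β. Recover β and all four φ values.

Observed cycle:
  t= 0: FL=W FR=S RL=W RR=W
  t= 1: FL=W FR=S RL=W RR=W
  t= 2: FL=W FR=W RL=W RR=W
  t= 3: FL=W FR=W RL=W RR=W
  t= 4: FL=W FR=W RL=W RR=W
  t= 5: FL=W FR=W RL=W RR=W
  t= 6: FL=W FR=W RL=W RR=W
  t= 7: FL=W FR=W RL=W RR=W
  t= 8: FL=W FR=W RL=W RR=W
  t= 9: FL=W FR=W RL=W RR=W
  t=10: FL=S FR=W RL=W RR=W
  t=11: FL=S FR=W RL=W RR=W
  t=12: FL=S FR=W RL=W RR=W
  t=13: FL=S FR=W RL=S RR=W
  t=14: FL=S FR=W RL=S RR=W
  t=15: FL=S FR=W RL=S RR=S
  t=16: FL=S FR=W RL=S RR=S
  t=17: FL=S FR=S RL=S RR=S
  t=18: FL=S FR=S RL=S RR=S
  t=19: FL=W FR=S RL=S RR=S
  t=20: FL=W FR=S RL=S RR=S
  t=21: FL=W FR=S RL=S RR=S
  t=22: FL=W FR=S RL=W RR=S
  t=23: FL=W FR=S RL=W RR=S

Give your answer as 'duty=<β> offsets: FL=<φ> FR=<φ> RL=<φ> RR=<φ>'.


duty β = stance ticks per leg = 9
FL: stance ticks = 9; W→S at t=10 → φ=14
FR: stance ticks = 9; W→S at t=17 → φ=7
RL: stance ticks = 9; W→S at t=13 → φ=11
RR: stance ticks = 9; W→S at t=15 → φ=9

duty=9 offsets: FL=14 FR=7 RL=11 RR=9


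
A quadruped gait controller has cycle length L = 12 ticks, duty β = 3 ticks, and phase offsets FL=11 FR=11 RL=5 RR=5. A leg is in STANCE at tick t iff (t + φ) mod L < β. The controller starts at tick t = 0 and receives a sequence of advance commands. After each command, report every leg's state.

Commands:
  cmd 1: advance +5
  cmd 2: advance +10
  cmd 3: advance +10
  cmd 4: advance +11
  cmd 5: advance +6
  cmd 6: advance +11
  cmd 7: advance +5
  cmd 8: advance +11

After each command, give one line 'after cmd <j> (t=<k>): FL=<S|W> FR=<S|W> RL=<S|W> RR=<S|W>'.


after cmd 1 (t=5): FL=W FR=W RL=W RR=W
after cmd 2 (t=15): FL=S FR=S RL=W RR=W
after cmd 3 (t=25): FL=S FR=S RL=W RR=W
after cmd 4 (t=36): FL=W FR=W RL=W RR=W
after cmd 5 (t=42): FL=W FR=W RL=W RR=W
after cmd 6 (t=53): FL=W FR=W RL=W RR=W
after cmd 7 (t=58): FL=W FR=W RL=W RR=W
after cmd 8 (t=69): FL=W FR=W RL=S RR=S

start t=0: FL=W FR=W RL=W RR=W
cmd 1: advance +5 → t=5, phase=(4,4,10,10) → FL=W FR=W RL=W RR=W
cmd 2: advance +10 → t=15, phase=(2,2,8,8) → FL=S FR=S RL=W RR=W
cmd 3: advance +10 → t=25, phase=(0,0,6,6) → FL=S FR=S RL=W RR=W
cmd 4: advance +11 → t=36, phase=(11,11,5,5) → FL=W FR=W RL=W RR=W
cmd 5: advance +6 → t=42, phase=(5,5,11,11) → FL=W FR=W RL=W RR=W
cmd 6: advance +11 → t=53, phase=(4,4,10,10) → FL=W FR=W RL=W RR=W
cmd 7: advance +5 → t=58, phase=(9,9,3,3) → FL=W FR=W RL=W RR=W
cmd 8: advance +11 → t=69, phase=(8,8,2,2) → FL=W FR=W RL=S RR=S


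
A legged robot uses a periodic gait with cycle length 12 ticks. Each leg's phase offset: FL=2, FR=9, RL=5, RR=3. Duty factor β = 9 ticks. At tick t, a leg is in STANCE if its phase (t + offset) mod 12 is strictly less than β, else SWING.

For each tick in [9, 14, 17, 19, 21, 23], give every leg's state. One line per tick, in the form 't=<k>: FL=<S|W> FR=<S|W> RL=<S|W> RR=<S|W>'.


t=9: FL=W FR=S RL=S RR=S
t=14: FL=S FR=W RL=S RR=S
t=17: FL=S FR=S RL=W RR=S
t=19: FL=W FR=S RL=S RR=W
t=21: FL=W FR=S RL=S RR=S
t=23: FL=S FR=S RL=S RR=S

t=9: phase=(11,6,2,0) vs β=9 → FL=W FR=S RL=S RR=S
t=14: phase=(4,11,7,5) vs β=9 → FL=S FR=W RL=S RR=S
t=17: phase=(7,2,10,8) vs β=9 → FL=S FR=S RL=W RR=S
t=19: phase=(9,4,0,10) vs β=9 → FL=W FR=S RL=S RR=W
t=21: phase=(11,6,2,0) vs β=9 → FL=W FR=S RL=S RR=S
t=23: phase=(1,8,4,2) vs β=9 → FL=S FR=S RL=S RR=S


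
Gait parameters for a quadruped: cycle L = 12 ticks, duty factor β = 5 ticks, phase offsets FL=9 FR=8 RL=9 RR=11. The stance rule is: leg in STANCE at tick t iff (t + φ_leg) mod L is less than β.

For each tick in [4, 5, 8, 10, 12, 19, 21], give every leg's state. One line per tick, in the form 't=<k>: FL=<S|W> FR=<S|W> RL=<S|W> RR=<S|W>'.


t=4: FL=S FR=S RL=S RR=S
t=5: FL=S FR=S RL=S RR=S
t=8: FL=W FR=S RL=W RR=W
t=10: FL=W FR=W RL=W RR=W
t=12: FL=W FR=W RL=W RR=W
t=19: FL=S FR=S RL=S RR=W
t=21: FL=W FR=W RL=W RR=W

t=4: phase=(1,0,1,3) vs β=5 → FL=S FR=S RL=S RR=S
t=5: phase=(2,1,2,4) vs β=5 → FL=S FR=S RL=S RR=S
t=8: phase=(5,4,5,7) vs β=5 → FL=W FR=S RL=W RR=W
t=10: phase=(7,6,7,9) vs β=5 → FL=W FR=W RL=W RR=W
t=12: phase=(9,8,9,11) vs β=5 → FL=W FR=W RL=W RR=W
t=19: phase=(4,3,4,6) vs β=5 → FL=S FR=S RL=S RR=W
t=21: phase=(6,5,6,8) vs β=5 → FL=W FR=W RL=W RR=W


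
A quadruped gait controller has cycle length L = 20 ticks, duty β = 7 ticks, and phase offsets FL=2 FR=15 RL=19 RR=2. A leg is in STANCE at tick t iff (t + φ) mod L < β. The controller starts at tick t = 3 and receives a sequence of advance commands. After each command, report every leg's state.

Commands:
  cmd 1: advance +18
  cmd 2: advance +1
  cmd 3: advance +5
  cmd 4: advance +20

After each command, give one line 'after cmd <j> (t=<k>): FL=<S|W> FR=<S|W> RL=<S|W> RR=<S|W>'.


start t=3: FL=S FR=W RL=S RR=S
cmd 1: advance +18 → t=21, phase=(3,16,0,3) → FL=S FR=W RL=S RR=S
cmd 2: advance +1 → t=22, phase=(4,17,1,4) → FL=S FR=W RL=S RR=S
cmd 3: advance +5 → t=27, phase=(9,2,6,9) → FL=W FR=S RL=S RR=W
cmd 4: advance +20 → t=47, phase=(9,2,6,9) → FL=W FR=S RL=S RR=W

after cmd 1 (t=21): FL=S FR=W RL=S RR=S
after cmd 2 (t=22): FL=S FR=W RL=S RR=S
after cmd 3 (t=27): FL=W FR=S RL=S RR=W
after cmd 4 (t=47): FL=W FR=S RL=S RR=W
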